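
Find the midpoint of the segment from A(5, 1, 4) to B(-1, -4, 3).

M = ((x₁+x₂)/2, (y₁+y₂)/2, (z₁+z₂)/2)
  = ((5 - 1)/2, (1 - 4)/2, (4 + 3)/2)
  = (4/2, -3/2, 7/2)
  = (2, -1.5, 3.5)

(2, -1.5, 3.5)


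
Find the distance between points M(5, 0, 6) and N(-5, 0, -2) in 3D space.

d = √[(x₂-x₁)² + (y₂-y₁)² + (z₂-z₁)²]
  = √[(-10)² + 0² + (-8)²]
  = √[100 + 0 + 64]
  = √164
  ≈ 12.81

12.81


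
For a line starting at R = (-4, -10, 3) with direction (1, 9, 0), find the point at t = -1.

P(t) = R + t·d
  = (-4 + 1·(-1), -10 + 9·(-1), 3 + 0·(-1))
  = (-4 - 1, -10 - 9, 3 + 0)
  = (-5, -19, 3)

(-5, -19, 3)


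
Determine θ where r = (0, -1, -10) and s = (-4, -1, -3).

r·s = 0·(-4) + (-1)·(-1) + (-10)·(-3) = 0 + 1 + 30 = 31
|r| = √(0² + (-1)² + (-10)²) = √101 ≈ 10.05
|s| = √((-4)² + (-1)² + (-3)²) = √26 ≈ 5.099
cos θ = (r·s)/(|r||s|) = 31/(10.05·5.099) ≈ 0.6049
θ = arccos(0.6049) ≈ 52.78°

52.78°


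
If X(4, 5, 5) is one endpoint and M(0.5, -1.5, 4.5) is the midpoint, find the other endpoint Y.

Y = 2M - X
  = (2·0.5 - 4, 2·(-1.5) - 5, 2·4.5 - 5)
  = (1 - 4, -3 - 5, 9 - 5)
  = (-3, -8, 4)

(-3, -8, 4)


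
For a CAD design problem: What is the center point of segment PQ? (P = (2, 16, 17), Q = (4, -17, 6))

M = ((x₁+x₂)/2, (y₁+y₂)/2, (z₁+z₂)/2)
  = ((2 + 4)/2, (16 - 17)/2, (17 + 6)/2)
  = (6/2, -1/2, 23/2)
  = (3, -0.5, 11.5)

(3, -0.5, 11.5)


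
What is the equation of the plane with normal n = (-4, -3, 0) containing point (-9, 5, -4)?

The plane through P with normal n = (a, b, c) satisfies n·(r - P) = 0,
i.e. ax + by + cz = a·x₀ + b·y₀ + c·z₀.
d = (-4)·(-9) + (-3)·5 + 0·(-4)
  = 36 - 15 + 0
  = 21
Equation: -4x - 3y = 21

-4x - 3y = 21


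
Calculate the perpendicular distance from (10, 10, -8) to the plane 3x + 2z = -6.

distance = |a·x₀ + b·y₀ + c·z₀ - d| / √(a² + b² + c²)
  = |3·10 + 0·10 + 2·(-8) - (-6)| / √(3² + 0² + 2²)
  = |30 + 0 - 16 + 6| / √(9 + 0 + 4)
  = |20| / √13
  = 20 / 3.606
  ≈ 5.547

5.547


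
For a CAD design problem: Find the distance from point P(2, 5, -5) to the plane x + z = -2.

distance = |a·x₀ + b·y₀ + c·z₀ - d| / √(a² + b² + c²)
  = |1·2 + 0·5 + 1·(-5) - (-2)| / √(1² + 0² + 1²)
  = |2 + 0 - 5 + 2| / √(1 + 0 + 1)
  = |-1| / √2
  = 1 / 1.414
  ≈ 0.7071

0.7071


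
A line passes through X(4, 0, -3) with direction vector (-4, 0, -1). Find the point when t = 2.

P(t) = X + t·d
  = (4 + (-4)·2, 0 + 0·2, -3 + (-1)·2)
  = (4 - 8, 0 + 0, -3 - 2)
  = (-4, 0, -5)

(-4, 0, -5)


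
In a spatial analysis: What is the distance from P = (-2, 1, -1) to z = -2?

distance = |a·x₀ + b·y₀ + c·z₀ - d| / √(a² + b² + c²)
  = |0·(-2) + 0·1 + 1·(-1) - (-2)| / √(0² + 0² + 1²)
  = |0 + 0 - 1 + 2| / √(0 + 0 + 1)
  = |1| / √1
  = 1 / 1
  ≈ 1

1


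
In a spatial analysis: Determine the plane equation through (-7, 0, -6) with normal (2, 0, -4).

The plane through P with normal n = (a, b, c) satisfies n·(r - P) = 0,
i.e. ax + by + cz = a·x₀ + b·y₀ + c·z₀.
d = 2·(-7) + 0·0 + (-4)·(-6)
  = -14 + 0 + 24
  = 10
Equation: 2x - 4z = 10

2x - 4z = 10


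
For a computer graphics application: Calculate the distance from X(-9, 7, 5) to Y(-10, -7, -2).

d = √[(x₂-x₁)² + (y₂-y₁)² + (z₂-z₁)²]
  = √[(-1)² + (-14)² + (-7)²]
  = √[1 + 196 + 49]
  = √246
  ≈ 15.68

15.68


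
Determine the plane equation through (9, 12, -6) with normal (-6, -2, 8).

The plane through P with normal n = (a, b, c) satisfies n·(r - P) = 0,
i.e. ax + by + cz = a·x₀ + b·y₀ + c·z₀.
d = (-6)·9 + (-2)·12 + 8·(-6)
  = -54 - 24 - 48
  = -126
Equation: -6x - 2y + 8z = -126

-6x - 2y + 8z = -126


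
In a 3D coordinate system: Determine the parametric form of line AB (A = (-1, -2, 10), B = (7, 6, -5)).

Direction vector d = B - A = (7 + 1, 6 + 2, -5 - 10) = (8, 8, -15)
Parametric form r = A + t·d:
x = -1 + 8t, y = -2 + 8t, z = 10 - 15t

x = -1 + 8t, y = -2 + 8t, z = 10 - 15t


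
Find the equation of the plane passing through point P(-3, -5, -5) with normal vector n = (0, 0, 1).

The plane through P with normal n = (a, b, c) satisfies n·(r - P) = 0,
i.e. ax + by + cz = a·x₀ + b·y₀ + c·z₀.
d = 0·(-3) + 0·(-5) + 1·(-5)
  = 0 + 0 - 5
  = -5
Equation: z = -5

z = -5


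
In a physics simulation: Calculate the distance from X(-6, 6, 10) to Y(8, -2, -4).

d = √[(x₂-x₁)² + (y₂-y₁)² + (z₂-z₁)²]
  = √[14² + (-8)² + (-14)²]
  = √[196 + 64 + 196]
  = √456
  ≈ 21.35

21.35


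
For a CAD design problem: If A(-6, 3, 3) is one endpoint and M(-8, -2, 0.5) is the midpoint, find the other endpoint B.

B = 2M - A
  = (2·(-8) - (-6), 2·(-2) - 3, 2·0.5 - 3)
  = (-16 + 6, -4 - 3, 1 - 3)
  = (-10, -7, -2)

(-10, -7, -2)


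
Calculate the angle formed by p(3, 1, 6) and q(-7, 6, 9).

p·q = 3·(-7) + 1·6 + 6·9 = -21 + 6 + 54 = 39
|p| = √(3² + 1² + 6²) = √46 ≈ 6.782
|q| = √((-7)² + 6² + 9²) = √166 ≈ 12.88
cos θ = (p·q)/(|p||q|) = 39/(6.782·12.88) ≈ 0.4463
θ = arccos(0.4463) ≈ 63.49°

63.49°


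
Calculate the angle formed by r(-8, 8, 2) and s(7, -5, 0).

r·s = (-8)·7 + 8·(-5) + 2·0 = -56 - 40 + 0 = -96
|r| = √((-8)² + 8² + 2²) = √132 ≈ 11.49
|s| = √(7² + (-5)² + 0²) = √74 ≈ 8.602
cos θ = (r·s)/(|r||s|) = -96/(11.49·8.602) ≈ -0.9713
θ = arccos(-0.9713) ≈ 166.2°

166.2°


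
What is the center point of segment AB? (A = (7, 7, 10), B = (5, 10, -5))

M = ((x₁+x₂)/2, (y₁+y₂)/2, (z₁+z₂)/2)
  = ((7 + 5)/2, (7 + 10)/2, (10 - 5)/2)
  = (12/2, 17/2, 5/2)
  = (6, 8.5, 2.5)

(6, 8.5, 2.5)


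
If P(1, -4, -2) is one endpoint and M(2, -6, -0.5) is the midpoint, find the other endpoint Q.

Q = 2M - P
  = (2·2 - 1, 2·(-6) - (-4), 2·(-0.5) - (-2))
  = (4 - 1, -12 + 4, -1 + 2)
  = (3, -8, 1)

(3, -8, 1)


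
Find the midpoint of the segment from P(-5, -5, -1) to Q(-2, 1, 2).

M = ((x₁+x₂)/2, (y₁+y₂)/2, (z₁+z₂)/2)
  = ((-5 - 2)/2, (-5 + 1)/2, (-1 + 2)/2)
  = (-7/2, -4/2, 1/2)
  = (-3.5, -2, 0.5)

(-3.5, -2, 0.5)


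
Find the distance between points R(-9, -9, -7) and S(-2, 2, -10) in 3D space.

d = √[(x₂-x₁)² + (y₂-y₁)² + (z₂-z₁)²]
  = √[7² + 11² + (-3)²]
  = √[49 + 121 + 9]
  = √179
  ≈ 13.38

13.38


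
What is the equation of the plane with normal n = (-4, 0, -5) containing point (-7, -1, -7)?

The plane through P with normal n = (a, b, c) satisfies n·(r - P) = 0,
i.e. ax + by + cz = a·x₀ + b·y₀ + c·z₀.
d = (-4)·(-7) + 0·(-1) + (-5)·(-7)
  = 28 + 0 + 35
  = 63
Equation: -4x - 5z = 63

-4x - 5z = 63


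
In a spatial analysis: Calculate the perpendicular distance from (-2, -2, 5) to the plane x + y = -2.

distance = |a·x₀ + b·y₀ + c·z₀ - d| / √(a² + b² + c²)
  = |1·(-2) + 1·(-2) + 0·5 - (-2)| / √(1² + 1² + 0²)
  = |-2 - 2 + 0 + 2| / √(1 + 1 + 0)
  = |-2| / √2
  = 2 / 1.414
  ≈ 1.414

1.414


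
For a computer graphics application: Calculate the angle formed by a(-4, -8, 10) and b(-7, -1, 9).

a·b = (-4)·(-7) + (-8)·(-1) + 10·9 = 28 + 8 + 90 = 126
|a| = √((-4)² + (-8)² + 10²) = √180 ≈ 13.42
|b| = √((-7)² + (-1)² + 9²) = √131 ≈ 11.45
cos θ = (a·b)/(|a||b|) = 126/(13.42·11.45) ≈ 0.8205
θ = arccos(0.8205) ≈ 34.86°

34.86°


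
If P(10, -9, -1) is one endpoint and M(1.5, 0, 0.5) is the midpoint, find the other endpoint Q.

Q = 2M - P
  = (2·1.5 - 10, 2·0 - (-9), 2·0.5 - (-1))
  = (3 - 10, 0 + 9, 1 + 1)
  = (-7, 9, 2)

(-7, 9, 2)


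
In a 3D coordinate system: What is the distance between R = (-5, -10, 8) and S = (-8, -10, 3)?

d = √[(x₂-x₁)² + (y₂-y₁)² + (z₂-z₁)²]
  = √[(-3)² + 0² + (-5)²]
  = √[9 + 0 + 25]
  = √34
  ≈ 5.831

5.831


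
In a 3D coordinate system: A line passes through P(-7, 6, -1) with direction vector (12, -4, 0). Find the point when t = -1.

P(t) = P + t·d
  = (-7 + 12·(-1), 6 + (-4)·(-1), -1 + 0·(-1))
  = (-7 - 12, 6 + 4, -1 + 0)
  = (-19, 10, -1)

(-19, 10, -1)


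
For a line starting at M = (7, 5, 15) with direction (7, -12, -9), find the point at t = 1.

P(t) = M + t·d
  = (7 + 7·1, 5 + (-12)·1, 15 + (-9)·1)
  = (7 + 7, 5 - 12, 15 - 9)
  = (14, -7, 6)

(14, -7, 6)


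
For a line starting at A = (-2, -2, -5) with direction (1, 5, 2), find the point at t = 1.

P(t) = A + t·d
  = (-2 + 1·1, -2 + 5·1, -5 + 2·1)
  = (-2 + 1, -2 + 5, -5 + 2)
  = (-1, 3, -3)

(-1, 3, -3)


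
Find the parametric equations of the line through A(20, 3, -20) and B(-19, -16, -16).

Direction vector d = B - A = (-19 - 20, -16 - 3, -16 + 20) = (-39, -19, 4)
Parametric form r = A + t·d:
x = 20 - 39t, y = 3 - 19t, z = -20 + 4t

x = 20 - 39t, y = 3 - 19t, z = -20 + 4t


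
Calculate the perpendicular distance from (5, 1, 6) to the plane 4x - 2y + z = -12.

distance = |a·x₀ + b·y₀ + c·z₀ - d| / √(a² + b² + c²)
  = |4·5 + (-2)·1 + 1·6 - (-12)| / √(4² + (-2)² + 1²)
  = |20 - 2 + 6 + 12| / √(16 + 4 + 1)
  = |36| / √21
  = 36 / 4.583
  ≈ 7.856

7.856


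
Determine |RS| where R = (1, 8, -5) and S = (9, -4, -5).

d = √[(x₂-x₁)² + (y₂-y₁)² + (z₂-z₁)²]
  = √[8² + (-12)² + 0²]
  = √[64 + 144 + 0]
  = √208
  ≈ 14.42

14.42


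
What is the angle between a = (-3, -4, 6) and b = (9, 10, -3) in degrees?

a·b = (-3)·9 + (-4)·10 + 6·(-3) = -27 - 40 - 18 = -85
|a| = √((-3)² + (-4)² + 6²) = √61 ≈ 7.81
|b| = √(9² + 10² + (-3)²) = √190 ≈ 13.78
cos θ = (a·b)/(|a||b|) = -85/(7.81·13.78) ≈ -0.7895
θ = arccos(-0.7895) ≈ 142.1°

142.1°


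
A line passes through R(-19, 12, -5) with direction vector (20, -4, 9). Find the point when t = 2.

P(t) = R + t·d
  = (-19 + 20·2, 12 + (-4)·2, -5 + 9·2)
  = (-19 + 40, 12 - 8, -5 + 18)
  = (21, 4, 13)

(21, 4, 13)


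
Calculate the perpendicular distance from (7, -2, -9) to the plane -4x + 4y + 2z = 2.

distance = |a·x₀ + b·y₀ + c·z₀ - d| / √(a² + b² + c²)
  = |(-4)·7 + 4·(-2) + 2·(-9) - 2| / √((-4)² + 4² + 2²)
  = |-28 - 8 - 18 - 2| / √(16 + 16 + 4)
  = |-56| / √36
  = 56 / 6
  ≈ 9.333

9.333


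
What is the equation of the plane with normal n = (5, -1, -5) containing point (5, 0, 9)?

The plane through P with normal n = (a, b, c) satisfies n·(r - P) = 0,
i.e. ax + by + cz = a·x₀ + b·y₀ + c·z₀.
d = 5·5 + (-1)·0 + (-5)·9
  = 25 + 0 - 45
  = -20
Equation: 5x - y - 5z = -20

5x - y - 5z = -20


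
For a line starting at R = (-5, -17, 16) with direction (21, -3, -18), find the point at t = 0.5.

P(t) = R + t·d
  = (-5 + 21·0.5, -17 + (-3)·0.5, 16 + (-18)·0.5)
  = (-5 + 10.5, -17 - 1.5, 16 - 9)
  = (5.5, -18.5, 7)

(5.5, -18.5, 7)


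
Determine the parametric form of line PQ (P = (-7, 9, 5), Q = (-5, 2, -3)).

Direction vector d = Q - P = (-5 + 7, 2 - 9, -3 - 5) = (2, -7, -8)
Parametric form r = P + t·d:
x = -7 + 2t, y = 9 - 7t, z = 5 - 8t

x = -7 + 2t, y = 9 - 7t, z = 5 - 8t


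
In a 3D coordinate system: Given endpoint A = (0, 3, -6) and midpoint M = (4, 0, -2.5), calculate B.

B = 2M - A
  = (2·4 - 0, 2·0 - 3, 2·(-2.5) - (-6))
  = (8 + 0, 0 - 3, -5 + 6)
  = (8, -3, 1)

(8, -3, 1)


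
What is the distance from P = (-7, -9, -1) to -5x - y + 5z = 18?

distance = |a·x₀ + b·y₀ + c·z₀ - d| / √(a² + b² + c²)
  = |(-5)·(-7) + (-1)·(-9) + 5·(-1) - 18| / √((-5)² + (-1)² + 5²)
  = |35 + 9 - 5 - 18| / √(25 + 1 + 25)
  = |21| / √51
  = 21 / 7.141
  ≈ 2.941

2.941


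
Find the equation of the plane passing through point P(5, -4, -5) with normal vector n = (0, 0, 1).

The plane through P with normal n = (a, b, c) satisfies n·(r - P) = 0,
i.e. ax + by + cz = a·x₀ + b·y₀ + c·z₀.
d = 0·5 + 0·(-4) + 1·(-5)
  = 0 + 0 - 5
  = -5
Equation: z = -5

z = -5


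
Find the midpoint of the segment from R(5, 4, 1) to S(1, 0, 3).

M = ((x₁+x₂)/2, (y₁+y₂)/2, (z₁+z₂)/2)
  = ((5 + 1)/2, (4 + 0)/2, (1 + 3)/2)
  = (6/2, 4/2, 4/2)
  = (3, 2, 2)

(3, 2, 2)


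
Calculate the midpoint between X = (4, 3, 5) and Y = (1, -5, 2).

M = ((x₁+x₂)/2, (y₁+y₂)/2, (z₁+z₂)/2)
  = ((4 + 1)/2, (3 - 5)/2, (5 + 2)/2)
  = (5/2, -2/2, 7/2)
  = (2.5, -1, 3.5)

(2.5, -1, 3.5)


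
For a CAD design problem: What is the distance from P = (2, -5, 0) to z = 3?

distance = |a·x₀ + b·y₀ + c·z₀ - d| / √(a² + b² + c²)
  = |0·2 + 0·(-5) + 1·0 - 3| / √(0² + 0² + 1²)
  = |0 + 0 + 0 - 3| / √(0 + 0 + 1)
  = |-3| / √1
  = 3 / 1
  ≈ 3

3


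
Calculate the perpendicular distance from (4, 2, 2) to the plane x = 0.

distance = |a·x₀ + b·y₀ + c·z₀ - d| / √(a² + b² + c²)
  = |1·4 + 0·2 + 0·2 - 0| / √(1² + 0² + 0²)
  = |4 + 0 + 0 + 0| / √(1 + 0 + 0)
  = |4| / √1
  = 4 / 1
  ≈ 4

4


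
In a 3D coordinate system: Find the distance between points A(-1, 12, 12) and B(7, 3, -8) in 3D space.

d = √[(x₂-x₁)² + (y₂-y₁)² + (z₂-z₁)²]
  = √[8² + (-9)² + (-20)²]
  = √[64 + 81 + 400]
  = √545
  ≈ 23.35

23.35


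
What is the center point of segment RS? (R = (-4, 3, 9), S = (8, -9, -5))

M = ((x₁+x₂)/2, (y₁+y₂)/2, (z₁+z₂)/2)
  = ((-4 + 8)/2, (3 - 9)/2, (9 - 5)/2)
  = (4/2, -6/2, 4/2)
  = (2, -3, 2)

(2, -3, 2)


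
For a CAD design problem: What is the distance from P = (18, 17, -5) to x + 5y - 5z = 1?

distance = |a·x₀ + b·y₀ + c·z₀ - d| / √(a² + b² + c²)
  = |1·18 + 5·17 + (-5)·(-5) - 1| / √(1² + 5² + (-5)²)
  = |18 + 85 + 25 - 1| / √(1 + 25 + 25)
  = |127| / √51
  = 127 / 7.141
  ≈ 17.78

17.78


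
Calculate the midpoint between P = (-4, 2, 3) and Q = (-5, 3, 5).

M = ((x₁+x₂)/2, (y₁+y₂)/2, (z₁+z₂)/2)
  = ((-4 - 5)/2, (2 + 3)/2, (3 + 5)/2)
  = (-9/2, 5/2, 8/2)
  = (-4.5, 2.5, 4)

(-4.5, 2.5, 4)


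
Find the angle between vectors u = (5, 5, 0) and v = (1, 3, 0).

u·v = 5·1 + 5·3 + 0·0 = 5 + 15 + 0 = 20
|u| = √(5² + 5² + 0²) = √50 ≈ 7.071
|v| = √(1² + 3² + 0²) = √10 ≈ 3.162
cos θ = (u·v)/(|u||v|) = 20/(7.071·3.162) ≈ 0.8944
θ = arccos(0.8944) ≈ 26.57°

26.57°


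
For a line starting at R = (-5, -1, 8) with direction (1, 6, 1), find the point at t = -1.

P(t) = R + t·d
  = (-5 + 1·(-1), -1 + 6·(-1), 8 + 1·(-1))
  = (-5 - 1, -1 - 6, 8 - 1)
  = (-6, -7, 7)

(-6, -7, 7)


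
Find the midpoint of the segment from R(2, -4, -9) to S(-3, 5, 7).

M = ((x₁+x₂)/2, (y₁+y₂)/2, (z₁+z₂)/2)
  = ((2 - 3)/2, (-4 + 5)/2, (-9 + 7)/2)
  = (-1/2, 1/2, -2/2)
  = (-0.5, 0.5, -1)

(-0.5, 0.5, -1)


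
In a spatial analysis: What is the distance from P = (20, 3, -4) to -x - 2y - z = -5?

distance = |a·x₀ + b·y₀ + c·z₀ - d| / √(a² + b² + c²)
  = |(-1)·20 + (-2)·3 + (-1)·(-4) - (-5)| / √((-1)² + (-2)² + (-1)²)
  = |-20 - 6 + 4 + 5| / √(1 + 4 + 1)
  = |-17| / √6
  = 17 / 2.449
  ≈ 6.94

6.94


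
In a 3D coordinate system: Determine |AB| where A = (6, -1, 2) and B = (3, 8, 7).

d = √[(x₂-x₁)² + (y₂-y₁)² + (z₂-z₁)²]
  = √[(-3)² + 9² + 5²]
  = √[9 + 81 + 25]
  = √115
  ≈ 10.72

10.72


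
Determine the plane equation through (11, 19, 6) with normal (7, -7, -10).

The plane through P with normal n = (a, b, c) satisfies n·(r - P) = 0,
i.e. ax + by + cz = a·x₀ + b·y₀ + c·z₀.
d = 7·11 + (-7)·19 + (-10)·6
  = 77 - 133 - 60
  = -116
Equation: 7x - 7y - 10z = -116

7x - 7y - 10z = -116


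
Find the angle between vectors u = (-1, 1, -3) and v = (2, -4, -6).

u·v = (-1)·2 + 1·(-4) + (-3)·(-6) = -2 - 4 + 18 = 12
|u| = √((-1)² + 1² + (-3)²) = √11 ≈ 3.317
|v| = √(2² + (-4)² + (-6)²) = √56 ≈ 7.483
cos θ = (u·v)/(|u||v|) = 12/(3.317·7.483) ≈ 0.4835
θ = arccos(0.4835) ≈ 61.09°

61.09°


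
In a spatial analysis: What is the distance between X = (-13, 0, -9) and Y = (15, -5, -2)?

d = √[(x₂-x₁)² + (y₂-y₁)² + (z₂-z₁)²]
  = √[28² + (-5)² + 7²]
  = √[784 + 25 + 49]
  = √858
  ≈ 29.29

29.29


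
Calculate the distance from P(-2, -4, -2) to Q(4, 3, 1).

d = √[(x₂-x₁)² + (y₂-y₁)² + (z₂-z₁)²]
  = √[6² + 7² + 3²]
  = √[36 + 49 + 9]
  = √94
  ≈ 9.695

9.695


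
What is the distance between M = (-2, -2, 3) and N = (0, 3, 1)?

d = √[(x₂-x₁)² + (y₂-y₁)² + (z₂-z₁)²]
  = √[2² + 5² + (-2)²]
  = √[4 + 25 + 4]
  = √33
  ≈ 5.745

5.745


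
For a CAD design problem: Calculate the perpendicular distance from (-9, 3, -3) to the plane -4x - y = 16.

distance = |a·x₀ + b·y₀ + c·z₀ - d| / √(a² + b² + c²)
  = |(-4)·(-9) + (-1)·3 + 0·(-3) - 16| / √((-4)² + (-1)² + 0²)
  = |36 - 3 + 0 - 16| / √(16 + 1 + 0)
  = |17| / √17
  = 17 / 4.123
  ≈ 4.123

4.123


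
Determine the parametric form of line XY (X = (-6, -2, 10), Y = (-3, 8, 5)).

Direction vector d = Y - X = (-3 + 6, 8 + 2, 5 - 10) = (3, 10, -5)
Parametric form r = X + t·d:
x = -6 + 3t, y = -2 + 10t, z = 10 - 5t

x = -6 + 3t, y = -2 + 10t, z = 10 - 5t


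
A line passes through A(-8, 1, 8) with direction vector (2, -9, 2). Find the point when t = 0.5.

P(t) = A + t·d
  = (-8 + 2·0.5, 1 + (-9)·0.5, 8 + 2·0.5)
  = (-8 + 1, 1 - 4.5, 8 + 1)
  = (-7, -3.5, 9)

(-7, -3.5, 9)


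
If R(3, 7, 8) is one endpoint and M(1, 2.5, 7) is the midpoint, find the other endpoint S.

S = 2M - R
  = (2·1 - 3, 2·2.5 - 7, 2·7 - 8)
  = (2 - 3, 5 - 7, 14 - 8)
  = (-1, -2, 6)

(-1, -2, 6)


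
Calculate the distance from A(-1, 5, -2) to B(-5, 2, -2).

d = √[(x₂-x₁)² + (y₂-y₁)² + (z₂-z₁)²]
  = √[(-4)² + (-3)² + 0²]
  = √[16 + 9 + 0]
  = √25
  ≈ 5

5


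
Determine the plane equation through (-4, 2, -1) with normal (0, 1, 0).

The plane through P with normal n = (a, b, c) satisfies n·(r - P) = 0,
i.e. ax + by + cz = a·x₀ + b·y₀ + c·z₀.
d = 0·(-4) + 1·2 + 0·(-1)
  = 0 + 2 + 0
  = 2
Equation: y = 2

y = 2


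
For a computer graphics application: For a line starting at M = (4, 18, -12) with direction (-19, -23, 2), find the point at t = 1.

P(t) = M + t·d
  = (4 + (-19)·1, 18 + (-23)·1, -12 + 2·1)
  = (4 - 19, 18 - 23, -12 + 2)
  = (-15, -5, -10)

(-15, -5, -10)


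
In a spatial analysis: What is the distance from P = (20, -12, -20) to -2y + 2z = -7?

distance = |a·x₀ + b·y₀ + c·z₀ - d| / √(a² + b² + c²)
  = |0·20 + (-2)·(-12) + 2·(-20) - (-7)| / √(0² + (-2)² + 2²)
  = |0 + 24 - 40 + 7| / √(0 + 4 + 4)
  = |-9| / √8
  = 9 / 2.828
  ≈ 3.182

3.182


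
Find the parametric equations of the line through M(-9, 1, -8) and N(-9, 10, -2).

Direction vector d = N - M = (-9 + 9, 10 - 1, -2 + 8) = (0, 9, 6)
Parametric form r = M + t·d:
x = -9, y = 1 + 9t, z = -8 + 6t

x = -9, y = 1 + 9t, z = -8 + 6t


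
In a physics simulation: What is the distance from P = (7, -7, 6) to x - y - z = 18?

distance = |a·x₀ + b·y₀ + c·z₀ - d| / √(a² + b² + c²)
  = |1·7 + (-1)·(-7) + (-1)·6 - 18| / √(1² + (-1)² + (-1)²)
  = |7 + 7 - 6 - 18| / √(1 + 1 + 1)
  = |-10| / √3
  = 10 / 1.732
  ≈ 5.774

5.774


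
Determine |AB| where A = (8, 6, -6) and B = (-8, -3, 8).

d = √[(x₂-x₁)² + (y₂-y₁)² + (z₂-z₁)²]
  = √[(-16)² + (-9)² + 14²]
  = √[256 + 81 + 196]
  = √533
  ≈ 23.09

23.09


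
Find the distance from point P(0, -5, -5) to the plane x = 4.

distance = |a·x₀ + b·y₀ + c·z₀ - d| / √(a² + b² + c²)
  = |1·0 + 0·(-5) + 0·(-5) - 4| / √(1² + 0² + 0²)
  = |0 + 0 + 0 - 4| / √(1 + 0 + 0)
  = |-4| / √1
  = 4 / 1
  ≈ 4

4


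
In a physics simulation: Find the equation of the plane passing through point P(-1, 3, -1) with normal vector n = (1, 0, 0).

The plane through P with normal n = (a, b, c) satisfies n·(r - P) = 0,
i.e. ax + by + cz = a·x₀ + b·y₀ + c·z₀.
d = 1·(-1) + 0·3 + 0·(-1)
  = -1 + 0 + 0
  = -1
Equation: x = -1

x = -1


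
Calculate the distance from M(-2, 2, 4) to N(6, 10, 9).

d = √[(x₂-x₁)² + (y₂-y₁)² + (z₂-z₁)²]
  = √[8² + 8² + 5²]
  = √[64 + 64 + 25]
  = √153
  ≈ 12.37

12.37


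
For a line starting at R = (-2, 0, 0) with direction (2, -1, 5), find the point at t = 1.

P(t) = R + t·d
  = (-2 + 2·1, 0 + (-1)·1, 0 + 5·1)
  = (-2 + 2, 0 - 1, 0 + 5)
  = (0, -1, 5)

(0, -1, 5)


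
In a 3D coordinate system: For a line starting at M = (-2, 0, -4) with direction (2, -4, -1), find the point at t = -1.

P(t) = M + t·d
  = (-2 + 2·(-1), 0 + (-4)·(-1), -4 + (-1)·(-1))
  = (-2 - 2, 0 + 4, -4 + 1)
  = (-4, 4, -3)

(-4, 4, -3)


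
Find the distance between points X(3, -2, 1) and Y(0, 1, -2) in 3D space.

d = √[(x₂-x₁)² + (y₂-y₁)² + (z₂-z₁)²]
  = √[(-3)² + 3² + (-3)²]
  = √[9 + 9 + 9]
  = √27
  ≈ 5.196

5.196


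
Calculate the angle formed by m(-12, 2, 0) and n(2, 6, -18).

m·n = (-12)·2 + 2·6 + 0·(-18) = -24 + 12 + 0 = -12
|m| = √((-12)² + 2² + 0²) = √148 ≈ 12.17
|n| = √(2² + 6² + (-18)²) = √364 ≈ 19.08
cos θ = (m·n)/(|m||n|) = -12/(12.17·19.08) ≈ -0.0517
θ = arccos(-0.0517) ≈ 92.96°

92.96°


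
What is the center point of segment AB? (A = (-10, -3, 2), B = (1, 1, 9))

M = ((x₁+x₂)/2, (y₁+y₂)/2, (z₁+z₂)/2)
  = ((-10 + 1)/2, (-3 + 1)/2, (2 + 9)/2)
  = (-9/2, -2/2, 11/2)
  = (-4.5, -1, 5.5)

(-4.5, -1, 5.5)


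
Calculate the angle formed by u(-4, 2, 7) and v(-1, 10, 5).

u·v = (-4)·(-1) + 2·10 + 7·5 = 4 + 20 + 35 = 59
|u| = √((-4)² + 2² + 7²) = √69 ≈ 8.307
|v| = √((-1)² + 10² + 5²) = √126 ≈ 11.22
cos θ = (u·v)/(|u||v|) = 59/(8.307·11.22) ≈ 0.6328
θ = arccos(0.6328) ≈ 50.75°

50.75°


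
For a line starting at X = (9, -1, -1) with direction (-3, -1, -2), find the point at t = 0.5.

P(t) = X + t·d
  = (9 + (-3)·0.5, -1 + (-1)·0.5, -1 + (-2)·0.5)
  = (9 - 1.5, -1 - 0.5, -1 - 1)
  = (7.5, -1.5, -2)

(7.5, -1.5, -2)


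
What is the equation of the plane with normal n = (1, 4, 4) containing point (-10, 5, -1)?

The plane through P with normal n = (a, b, c) satisfies n·(r - P) = 0,
i.e. ax + by + cz = a·x₀ + b·y₀ + c·z₀.
d = 1·(-10) + 4·5 + 4·(-1)
  = -10 + 20 - 4
  = 6
Equation: x + 4y + 4z = 6

x + 4y + 4z = 6


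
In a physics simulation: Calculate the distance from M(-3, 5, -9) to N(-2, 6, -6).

d = √[(x₂-x₁)² + (y₂-y₁)² + (z₂-z₁)²]
  = √[1² + 1² + 3²]
  = √[1 + 1 + 9]
  = √11
  ≈ 3.317

3.317


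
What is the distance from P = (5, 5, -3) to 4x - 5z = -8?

distance = |a·x₀ + b·y₀ + c·z₀ - d| / √(a² + b² + c²)
  = |4·5 + 0·5 + (-5)·(-3) - (-8)| / √(4² + 0² + (-5)²)
  = |20 + 0 + 15 + 8| / √(16 + 0 + 25)
  = |43| / √41
  = 43 / 6.403
  ≈ 6.715

6.715


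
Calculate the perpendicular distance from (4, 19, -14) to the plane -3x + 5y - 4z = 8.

distance = |a·x₀ + b·y₀ + c·z₀ - d| / √(a² + b² + c²)
  = |(-3)·4 + 5·19 + (-4)·(-14) - 8| / √((-3)² + 5² + (-4)²)
  = |-12 + 95 + 56 - 8| / √(9 + 25 + 16)
  = |131| / √50
  = 131 / 7.071
  ≈ 18.53

18.53


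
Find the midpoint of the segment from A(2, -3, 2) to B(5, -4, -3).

M = ((x₁+x₂)/2, (y₁+y₂)/2, (z₁+z₂)/2)
  = ((2 + 5)/2, (-3 - 4)/2, (2 - 3)/2)
  = (7/2, -7/2, -1/2)
  = (3.5, -3.5, -0.5)

(3.5, -3.5, -0.5)


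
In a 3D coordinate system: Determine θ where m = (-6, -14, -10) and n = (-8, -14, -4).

m·n = (-6)·(-8) + (-14)·(-14) + (-10)·(-4) = 48 + 196 + 40 = 284
|m| = √((-6)² + (-14)² + (-10)²) = √332 ≈ 18.22
|n| = √((-8)² + (-14)² + (-4)²) = √276 ≈ 16.61
cos θ = (m·n)/(|m||n|) = 284/(18.22·16.61) ≈ 0.9382
θ = arccos(0.9382) ≈ 20.25°

20.25°


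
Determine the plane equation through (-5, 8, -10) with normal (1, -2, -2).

The plane through P with normal n = (a, b, c) satisfies n·(r - P) = 0,
i.e. ax + by + cz = a·x₀ + b·y₀ + c·z₀.
d = 1·(-5) + (-2)·8 + (-2)·(-10)
  = -5 - 16 + 20
  = -1
Equation: x - 2y - 2z = -1

x - 2y - 2z = -1


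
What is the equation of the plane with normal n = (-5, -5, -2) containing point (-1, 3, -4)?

The plane through P with normal n = (a, b, c) satisfies n·(r - P) = 0,
i.e. ax + by + cz = a·x₀ + b·y₀ + c·z₀.
d = (-5)·(-1) + (-5)·3 + (-2)·(-4)
  = 5 - 15 + 8
  = -2
Equation: -5x - 5y - 2z = -2

-5x - 5y - 2z = -2


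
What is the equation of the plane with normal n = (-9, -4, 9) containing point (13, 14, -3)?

The plane through P with normal n = (a, b, c) satisfies n·(r - P) = 0,
i.e. ax + by + cz = a·x₀ + b·y₀ + c·z₀.
d = (-9)·13 + (-4)·14 + 9·(-3)
  = -117 - 56 - 27
  = -200
Equation: -9x - 4y + 9z = -200

-9x - 4y + 9z = -200


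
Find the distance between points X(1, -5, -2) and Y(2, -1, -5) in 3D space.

d = √[(x₂-x₁)² + (y₂-y₁)² + (z₂-z₁)²]
  = √[1² + 4² + (-3)²]
  = √[1 + 16 + 9]
  = √26
  ≈ 5.099

5.099


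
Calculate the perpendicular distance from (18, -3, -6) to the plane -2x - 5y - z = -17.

distance = |a·x₀ + b·y₀ + c·z₀ - d| / √(a² + b² + c²)
  = |(-2)·18 + (-5)·(-3) + (-1)·(-6) - (-17)| / √((-2)² + (-5)² + (-1)²)
  = |-36 + 15 + 6 + 17| / √(4 + 25 + 1)
  = |2| / √30
  = 2 / 5.477
  ≈ 0.3651

0.3651


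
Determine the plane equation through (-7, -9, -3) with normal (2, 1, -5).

The plane through P with normal n = (a, b, c) satisfies n·(r - P) = 0,
i.e. ax + by + cz = a·x₀ + b·y₀ + c·z₀.
d = 2·(-7) + 1·(-9) + (-5)·(-3)
  = -14 - 9 + 15
  = -8
Equation: 2x + y - 5z = -8

2x + y - 5z = -8


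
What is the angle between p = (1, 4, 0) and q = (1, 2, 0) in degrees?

p·q = 1·1 + 4·2 + 0·0 = 1 + 8 + 0 = 9
|p| = √(1² + 4² + 0²) = √17 ≈ 4.123
|q| = √(1² + 2² + 0²) = √5 ≈ 2.236
cos θ = (p·q)/(|p||q|) = 9/(4.123·2.236) ≈ 0.9762
θ = arccos(0.9762) ≈ 12.53°

12.53°


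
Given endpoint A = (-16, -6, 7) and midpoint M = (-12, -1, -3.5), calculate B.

B = 2M - A
  = (2·(-12) - (-16), 2·(-1) - (-6), 2·(-3.5) - 7)
  = (-24 + 16, -2 + 6, -7 - 7)
  = (-8, 4, -14)

(-8, 4, -14)


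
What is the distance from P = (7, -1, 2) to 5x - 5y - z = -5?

distance = |a·x₀ + b·y₀ + c·z₀ - d| / √(a² + b² + c²)
  = |5·7 + (-5)·(-1) + (-1)·2 - (-5)| / √(5² + (-5)² + (-1)²)
  = |35 + 5 - 2 + 5| / √(25 + 25 + 1)
  = |43| / √51
  = 43 / 7.141
  ≈ 6.021

6.021


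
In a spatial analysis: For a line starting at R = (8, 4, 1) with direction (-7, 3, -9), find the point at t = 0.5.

P(t) = R + t·d
  = (8 + (-7)·0.5, 4 + 3·0.5, 1 + (-9)·0.5)
  = (8 - 3.5, 4 + 1.5, 1 - 4.5)
  = (4.5, 5.5, -3.5)

(4.5, 5.5, -3.5)


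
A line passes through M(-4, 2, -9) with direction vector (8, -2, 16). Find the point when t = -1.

P(t) = M + t·d
  = (-4 + 8·(-1), 2 + (-2)·(-1), -9 + 16·(-1))
  = (-4 - 8, 2 + 2, -9 - 16)
  = (-12, 4, -25)

(-12, 4, -25)


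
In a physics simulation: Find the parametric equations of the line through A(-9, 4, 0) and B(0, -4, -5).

Direction vector d = B - A = (0 + 9, -4 - 4, -5 + 0) = (9, -8, -5)
Parametric form r = A + t·d:
x = -9 + 9t, y = 4 - 8t, z = 0 - 5t

x = -9 + 9t, y = 4 - 8t, z = 0 - 5t


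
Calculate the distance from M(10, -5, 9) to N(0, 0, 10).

d = √[(x₂-x₁)² + (y₂-y₁)² + (z₂-z₁)²]
  = √[(-10)² + 5² + 1²]
  = √[100 + 25 + 1]
  = √126
  ≈ 11.22

11.22


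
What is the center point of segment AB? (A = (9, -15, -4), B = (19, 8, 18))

M = ((x₁+x₂)/2, (y₁+y₂)/2, (z₁+z₂)/2)
  = ((9 + 19)/2, (-15 + 8)/2, (-4 + 18)/2)
  = (28/2, -7/2, 14/2)
  = (14, -3.5, 7)

(14, -3.5, 7)


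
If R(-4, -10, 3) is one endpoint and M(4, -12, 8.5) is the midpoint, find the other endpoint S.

S = 2M - R
  = (2·4 - (-4), 2·(-12) - (-10), 2·8.5 - 3)
  = (8 + 4, -24 + 10, 17 - 3)
  = (12, -14, 14)

(12, -14, 14)


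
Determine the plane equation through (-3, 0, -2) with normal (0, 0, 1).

The plane through P with normal n = (a, b, c) satisfies n·(r - P) = 0,
i.e. ax + by + cz = a·x₀ + b·y₀ + c·z₀.
d = 0·(-3) + 0·0 + 1·(-2)
  = 0 + 0 - 2
  = -2
Equation: z = -2

z = -2


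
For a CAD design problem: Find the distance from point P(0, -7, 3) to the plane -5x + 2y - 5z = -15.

distance = |a·x₀ + b·y₀ + c·z₀ - d| / √(a² + b² + c²)
  = |(-5)·0 + 2·(-7) + (-5)·3 - (-15)| / √((-5)² + 2² + (-5)²)
  = |0 - 14 - 15 + 15| / √(25 + 4 + 25)
  = |-14| / √54
  = 14 / 7.348
  ≈ 1.905

1.905


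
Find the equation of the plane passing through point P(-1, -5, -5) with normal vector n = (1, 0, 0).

The plane through P with normal n = (a, b, c) satisfies n·(r - P) = 0,
i.e. ax + by + cz = a·x₀ + b·y₀ + c·z₀.
d = 1·(-1) + 0·(-5) + 0·(-5)
  = -1 + 0 + 0
  = -1
Equation: x = -1

x = -1


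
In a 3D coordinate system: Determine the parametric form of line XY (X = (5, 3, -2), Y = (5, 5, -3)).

Direction vector d = Y - X = (5 - 5, 5 - 3, -3 + 2) = (0, 2, -1)
Parametric form r = X + t·d:
x = 5, y = 3 + 2t, z = -2 - t

x = 5, y = 3 + 2t, z = -2 - t


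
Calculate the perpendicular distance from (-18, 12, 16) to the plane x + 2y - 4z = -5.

distance = |a·x₀ + b·y₀ + c·z₀ - d| / √(a² + b² + c²)
  = |1·(-18) + 2·12 + (-4)·16 - (-5)| / √(1² + 2² + (-4)²)
  = |-18 + 24 - 64 + 5| / √(1 + 4 + 16)
  = |-53| / √21
  = 53 / 4.583
  ≈ 11.57

11.57


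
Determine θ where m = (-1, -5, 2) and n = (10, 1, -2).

m·n = (-1)·10 + (-5)·1 + 2·(-2) = -10 - 5 - 4 = -19
|m| = √((-1)² + (-5)² + 2²) = √30 ≈ 5.477
|n| = √(10² + 1² + (-2)²) = √105 ≈ 10.25
cos θ = (m·n)/(|m||n|) = -19/(5.477·10.25) ≈ -0.3385
θ = arccos(-0.3385) ≈ 109.8°

109.8°


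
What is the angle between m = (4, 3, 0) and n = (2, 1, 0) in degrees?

m·n = 4·2 + 3·1 + 0·0 = 8 + 3 + 0 = 11
|m| = √(4² + 3² + 0²) = √25 ≈ 5
|n| = √(2² + 1² + 0²) = √5 ≈ 2.236
cos θ = (m·n)/(|m||n|) = 11/(5·2.236) ≈ 0.9839
θ = arccos(0.9839) ≈ 10.3°

10.3°


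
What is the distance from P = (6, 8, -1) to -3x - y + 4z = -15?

distance = |a·x₀ + b·y₀ + c·z₀ - d| / √(a² + b² + c²)
  = |(-3)·6 + (-1)·8 + 4·(-1) - (-15)| / √((-3)² + (-1)² + 4²)
  = |-18 - 8 - 4 + 15| / √(9 + 1 + 16)
  = |-15| / √26
  = 15 / 5.099
  ≈ 2.942

2.942


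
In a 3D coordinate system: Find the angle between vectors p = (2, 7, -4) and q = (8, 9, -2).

p·q = 2·8 + 7·9 + (-4)·(-2) = 16 + 63 + 8 = 87
|p| = √(2² + 7² + (-4)²) = √69 ≈ 8.307
|q| = √(8² + 9² + (-2)²) = √149 ≈ 12.21
cos θ = (p·q)/(|p||q|) = 87/(8.307·12.21) ≈ 0.858
θ = arccos(0.858) ≈ 30.9°

30.9°


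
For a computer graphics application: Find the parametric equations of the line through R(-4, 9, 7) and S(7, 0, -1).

Direction vector d = S - R = (7 + 4, 0 - 9, -1 - 7) = (11, -9, -8)
Parametric form r = R + t·d:
x = -4 + 11t, y = 9 - 9t, z = 7 - 8t

x = -4 + 11t, y = 9 - 9t, z = 7 - 8t


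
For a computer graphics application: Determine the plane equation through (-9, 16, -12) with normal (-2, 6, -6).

The plane through P with normal n = (a, b, c) satisfies n·(r - P) = 0,
i.e. ax + by + cz = a·x₀ + b·y₀ + c·z₀.
d = (-2)·(-9) + 6·16 + (-6)·(-12)
  = 18 + 96 + 72
  = 186
Equation: -2x + 6y - 6z = 186

-2x + 6y - 6z = 186


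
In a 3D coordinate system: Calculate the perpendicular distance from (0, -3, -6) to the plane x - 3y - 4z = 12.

distance = |a·x₀ + b·y₀ + c·z₀ - d| / √(a² + b² + c²)
  = |1·0 + (-3)·(-3) + (-4)·(-6) - 12| / √(1² + (-3)² + (-4)²)
  = |0 + 9 + 24 - 12| / √(1 + 9 + 16)
  = |21| / √26
  = 21 / 5.099
  ≈ 4.118

4.118


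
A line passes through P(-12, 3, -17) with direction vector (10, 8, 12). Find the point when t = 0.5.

P(t) = P + t·d
  = (-12 + 10·0.5, 3 + 8·0.5, -17 + 12·0.5)
  = (-12 + 5, 3 + 4, -17 + 6)
  = (-7, 7, -11)

(-7, 7, -11)


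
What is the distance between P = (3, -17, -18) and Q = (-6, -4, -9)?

d = √[(x₂-x₁)² + (y₂-y₁)² + (z₂-z₁)²]
  = √[(-9)² + 13² + 9²]
  = √[81 + 169 + 81]
  = √331
  ≈ 18.19

18.19


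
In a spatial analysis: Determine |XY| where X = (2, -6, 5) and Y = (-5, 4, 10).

d = √[(x₂-x₁)² + (y₂-y₁)² + (z₂-z₁)²]
  = √[(-7)² + 10² + 5²]
  = √[49 + 100 + 25]
  = √174
  ≈ 13.19

13.19


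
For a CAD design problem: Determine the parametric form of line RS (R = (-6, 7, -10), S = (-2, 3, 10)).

Direction vector d = S - R = (-2 + 6, 3 - 7, 10 + 10) = (4, -4, 20)
Parametric form r = R + t·d:
x = -6 + 4t, y = 7 - 4t, z = -10 + 20t

x = -6 + 4t, y = 7 - 4t, z = -10 + 20t


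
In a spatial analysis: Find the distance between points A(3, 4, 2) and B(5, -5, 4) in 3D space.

d = √[(x₂-x₁)² + (y₂-y₁)² + (z₂-z₁)²]
  = √[2² + (-9)² + 2²]
  = √[4 + 81 + 4]
  = √89
  ≈ 9.434

9.434


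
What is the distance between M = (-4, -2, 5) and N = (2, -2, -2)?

d = √[(x₂-x₁)² + (y₂-y₁)² + (z₂-z₁)²]
  = √[6² + 0² + (-7)²]
  = √[36 + 0 + 49]
  = √85
  ≈ 9.22

9.22


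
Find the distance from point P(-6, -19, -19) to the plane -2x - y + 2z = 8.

distance = |a·x₀ + b·y₀ + c·z₀ - d| / √(a² + b² + c²)
  = |(-2)·(-6) + (-1)·(-19) + 2·(-19) - 8| / √((-2)² + (-1)² + 2²)
  = |12 + 19 - 38 - 8| / √(4 + 1 + 4)
  = |-15| / √9
  = 15 / 3
  ≈ 5

5


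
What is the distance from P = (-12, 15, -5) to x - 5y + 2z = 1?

distance = |a·x₀ + b·y₀ + c·z₀ - d| / √(a² + b² + c²)
  = |1·(-12) + (-5)·15 + 2·(-5) - 1| / √(1² + (-5)² + 2²)
  = |-12 - 75 - 10 - 1| / √(1 + 25 + 4)
  = |-98| / √30
  = 98 / 5.477
  ≈ 17.89

17.89


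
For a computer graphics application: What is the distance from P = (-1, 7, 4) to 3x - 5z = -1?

distance = |a·x₀ + b·y₀ + c·z₀ - d| / √(a² + b² + c²)
  = |3·(-1) + 0·7 + (-5)·4 - (-1)| / √(3² + 0² + (-5)²)
  = |-3 + 0 - 20 + 1| / √(9 + 0 + 25)
  = |-22| / √34
  = 22 / 5.831
  ≈ 3.773

3.773


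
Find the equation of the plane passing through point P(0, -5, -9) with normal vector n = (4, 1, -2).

The plane through P with normal n = (a, b, c) satisfies n·(r - P) = 0,
i.e. ax + by + cz = a·x₀ + b·y₀ + c·z₀.
d = 4·0 + 1·(-5) + (-2)·(-9)
  = 0 - 5 + 18
  = 13
Equation: 4x + y - 2z = 13

4x + y - 2z = 13


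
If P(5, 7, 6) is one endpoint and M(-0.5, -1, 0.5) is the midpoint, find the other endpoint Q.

Q = 2M - P
  = (2·(-0.5) - 5, 2·(-1) - 7, 2·0.5 - 6)
  = (-1 - 5, -2 - 7, 1 - 6)
  = (-6, -9, -5)

(-6, -9, -5)


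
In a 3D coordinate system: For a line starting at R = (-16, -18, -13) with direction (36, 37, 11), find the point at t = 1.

P(t) = R + t·d
  = (-16 + 36·1, -18 + 37·1, -13 + 11·1)
  = (-16 + 36, -18 + 37, -13 + 11)
  = (20, 19, -2)

(20, 19, -2)


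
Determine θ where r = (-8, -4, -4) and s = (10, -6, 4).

r·s = (-8)·10 + (-4)·(-6) + (-4)·4 = -80 + 24 - 16 = -72
|r| = √((-8)² + (-4)² + (-4)²) = √96 ≈ 9.798
|s| = √(10² + (-6)² + 4²) = √152 ≈ 12.33
cos θ = (r·s)/(|r||s|) = -72/(9.798·12.33) ≈ -0.596
θ = arccos(-0.596) ≈ 126.6°

126.6°


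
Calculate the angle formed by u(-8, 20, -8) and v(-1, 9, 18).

u·v = (-8)·(-1) + 20·9 + (-8)·18 = 8 + 180 - 144 = 44
|u| = √((-8)² + 20² + (-8)²) = √528 ≈ 22.98
|v| = √((-1)² + 9² + 18²) = √406 ≈ 20.15
cos θ = (u·v)/(|u||v|) = 44/(22.98·20.15) ≈ 0.09503
θ = arccos(0.09503) ≈ 84.55°

84.55°


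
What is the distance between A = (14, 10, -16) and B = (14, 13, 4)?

d = √[(x₂-x₁)² + (y₂-y₁)² + (z₂-z₁)²]
  = √[0² + 3² + 20²]
  = √[0 + 9 + 400]
  = √409
  ≈ 20.22

20.22


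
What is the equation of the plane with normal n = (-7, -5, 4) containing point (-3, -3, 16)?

The plane through P with normal n = (a, b, c) satisfies n·(r - P) = 0,
i.e. ax + by + cz = a·x₀ + b·y₀ + c·z₀.
d = (-7)·(-3) + (-5)·(-3) + 4·16
  = 21 + 15 + 64
  = 100
Equation: -7x - 5y + 4z = 100

-7x - 5y + 4z = 100


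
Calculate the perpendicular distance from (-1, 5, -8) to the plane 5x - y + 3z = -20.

distance = |a·x₀ + b·y₀ + c·z₀ - d| / √(a² + b² + c²)
  = |5·(-1) + (-1)·5 + 3·(-8) - (-20)| / √(5² + (-1)² + 3²)
  = |-5 - 5 - 24 + 20| / √(25 + 1 + 9)
  = |-14| / √35
  = 14 / 5.916
  ≈ 2.366

2.366


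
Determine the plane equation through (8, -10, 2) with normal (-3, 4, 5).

The plane through P with normal n = (a, b, c) satisfies n·(r - P) = 0,
i.e. ax + by + cz = a·x₀ + b·y₀ + c·z₀.
d = (-3)·8 + 4·(-10) + 5·2
  = -24 - 40 + 10
  = -54
Equation: -3x + 4y + 5z = -54

-3x + 4y + 5z = -54


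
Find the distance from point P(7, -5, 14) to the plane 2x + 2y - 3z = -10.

distance = |a·x₀ + b·y₀ + c·z₀ - d| / √(a² + b² + c²)
  = |2·7 + 2·(-5) + (-3)·14 - (-10)| / √(2² + 2² + (-3)²)
  = |14 - 10 - 42 + 10| / √(4 + 4 + 9)
  = |-28| / √17
  = 28 / 4.123
  ≈ 6.791

6.791


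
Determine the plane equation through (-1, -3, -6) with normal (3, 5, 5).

The plane through P with normal n = (a, b, c) satisfies n·(r - P) = 0,
i.e. ax + by + cz = a·x₀ + b·y₀ + c·z₀.
d = 3·(-1) + 5·(-3) + 5·(-6)
  = -3 - 15 - 30
  = -48
Equation: 3x + 5y + 5z = -48

3x + 5y + 5z = -48


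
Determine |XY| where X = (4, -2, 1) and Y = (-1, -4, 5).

d = √[(x₂-x₁)² + (y₂-y₁)² + (z₂-z₁)²]
  = √[(-5)² + (-2)² + 4²]
  = √[25 + 4 + 16]
  = √45
  ≈ 6.708

6.708


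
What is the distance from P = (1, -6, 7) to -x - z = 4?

distance = |a·x₀ + b·y₀ + c·z₀ - d| / √(a² + b² + c²)
  = |(-1)·1 + 0·(-6) + (-1)·7 - 4| / √((-1)² + 0² + (-1)²)
  = |-1 + 0 - 7 - 4| / √(1 + 0 + 1)
  = |-12| / √2
  = 12 / 1.414
  ≈ 8.485

8.485


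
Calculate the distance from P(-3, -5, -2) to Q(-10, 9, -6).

d = √[(x₂-x₁)² + (y₂-y₁)² + (z₂-z₁)²]
  = √[(-7)² + 14² + (-4)²]
  = √[49 + 196 + 16]
  = √261
  ≈ 16.16

16.16


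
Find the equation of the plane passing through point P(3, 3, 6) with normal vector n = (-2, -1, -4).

The plane through P with normal n = (a, b, c) satisfies n·(r - P) = 0,
i.e. ax + by + cz = a·x₀ + b·y₀ + c·z₀.
d = (-2)·3 + (-1)·3 + (-4)·6
  = -6 - 3 - 24
  = -33
Equation: -2x - y - 4z = -33

-2x - y - 4z = -33


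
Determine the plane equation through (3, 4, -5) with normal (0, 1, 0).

The plane through P with normal n = (a, b, c) satisfies n·(r - P) = 0,
i.e. ax + by + cz = a·x₀ + b·y₀ + c·z₀.
d = 0·3 + 1·4 + 0·(-5)
  = 0 + 4 + 0
  = 4
Equation: y = 4

y = 4


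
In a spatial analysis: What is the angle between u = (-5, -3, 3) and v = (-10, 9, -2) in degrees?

u·v = (-5)·(-10) + (-3)·9 + 3·(-2) = 50 - 27 - 6 = 17
|u| = √((-5)² + (-3)² + 3²) = √43 ≈ 6.557
|v| = √((-10)² + 9² + (-2)²) = √185 ≈ 13.6
cos θ = (u·v)/(|u||v|) = 17/(6.557·13.6) ≈ 0.1906
θ = arccos(0.1906) ≈ 79.01°

79.01°


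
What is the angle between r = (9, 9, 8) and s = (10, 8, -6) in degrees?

r·s = 9·10 + 9·8 + 8·(-6) = 90 + 72 - 48 = 114
|r| = √(9² + 9² + 8²) = √226 ≈ 15.03
|s| = √(10² + 8² + (-6)²) = √200 ≈ 14.14
cos θ = (r·s)/(|r||s|) = 114/(15.03·14.14) ≈ 0.5362
θ = arccos(0.5362) ≈ 57.57°

57.57°


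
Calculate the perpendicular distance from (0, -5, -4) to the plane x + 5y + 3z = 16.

distance = |a·x₀ + b·y₀ + c·z₀ - d| / √(a² + b² + c²)
  = |1·0 + 5·(-5) + 3·(-4) - 16| / √(1² + 5² + 3²)
  = |0 - 25 - 12 - 16| / √(1 + 25 + 9)
  = |-53| / √35
  = 53 / 5.916
  ≈ 8.959

8.959
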